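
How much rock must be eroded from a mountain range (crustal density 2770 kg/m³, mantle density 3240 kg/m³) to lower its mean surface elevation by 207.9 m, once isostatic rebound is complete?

1430 m

Net drop Δ = e − u = e − e ρ_c/ρ_m = e (ρ_m − ρ_c)/ρ_m.
e = Δ ρ_m/(ρ_m − ρ_c) = 207.9 m × 3240/470 = 1430 m.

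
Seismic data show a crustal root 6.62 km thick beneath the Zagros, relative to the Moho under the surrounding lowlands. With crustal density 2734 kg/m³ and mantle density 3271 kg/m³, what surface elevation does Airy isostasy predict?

For local isostatic compensation: ρ_c h = (ρ_m − ρ_c) r.
h = r (ρ_m − ρ_c) / ρ_c = 6.62 km × (3271 − 2734) / 2734 = 1.3 km.

1.3 km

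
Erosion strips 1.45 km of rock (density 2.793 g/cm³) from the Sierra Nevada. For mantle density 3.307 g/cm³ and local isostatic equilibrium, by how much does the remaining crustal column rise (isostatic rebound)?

Unloading: uplift u = e ρ_c/ρ_m = 1.45 km × 2.793/3.307 = 1.22 km.

1.22 km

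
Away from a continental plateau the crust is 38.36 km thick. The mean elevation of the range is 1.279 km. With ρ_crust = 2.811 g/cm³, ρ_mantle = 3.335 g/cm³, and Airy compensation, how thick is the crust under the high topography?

Root depth r = h ρ_c / (ρ_m − ρ_c) = 1.279 km × 2.811 / 0.524 = 6.861 km.
Total thickness = T + h + r = 38.36 km + 1.279 km + 6.861 km = 46.5 km.

46.5 km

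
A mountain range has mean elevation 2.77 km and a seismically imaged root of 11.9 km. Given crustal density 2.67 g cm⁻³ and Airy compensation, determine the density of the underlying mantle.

3.29 g cm⁻³

Airy balance: ρ_c h = (ρ_m − ρ_c) r → ρ_m = ρ_c (1 + h/r).
ρ_m = 2.67 × (1 + 2.77 km/11.9 km) = 3.29 g cm⁻³.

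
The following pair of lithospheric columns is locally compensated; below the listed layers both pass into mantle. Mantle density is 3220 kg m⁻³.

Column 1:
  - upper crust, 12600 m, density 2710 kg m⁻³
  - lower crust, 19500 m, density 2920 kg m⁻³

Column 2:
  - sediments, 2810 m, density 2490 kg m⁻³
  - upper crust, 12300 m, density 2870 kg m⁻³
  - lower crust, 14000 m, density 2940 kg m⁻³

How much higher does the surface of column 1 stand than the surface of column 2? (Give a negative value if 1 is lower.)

621 m

For any compensation level in the mantle, the mantle terms cancel and isostasy reduces to e = (Σt_1 − Σt_2) − (Σ(ρt)_1 − Σ(ρt)_2) / ρ_m.
Σt_1 = 32100 m; Σt_2 = 29110 m; Σ(ρt)_1 = 91086000; Σ(ρt)_2 = 83457900 (in m·kg m⁻³).
e = (32100 − 29110) − (91086000 − 83457900) / 3220 = 621 m.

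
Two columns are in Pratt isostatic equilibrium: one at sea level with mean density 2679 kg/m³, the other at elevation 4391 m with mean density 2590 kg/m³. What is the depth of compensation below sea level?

ρ_ref D = ρ (D + h) → D (ρ_ref − ρ) = ρ h.
D = ρ h/(ρ_ref − ρ) = 2590 × 4391 m/(2679 − 2590) = 128000 m.

128000 m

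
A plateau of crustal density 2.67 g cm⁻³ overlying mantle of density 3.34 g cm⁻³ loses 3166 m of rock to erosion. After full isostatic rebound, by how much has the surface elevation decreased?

Rebound u = e ρ_c/ρ_m = 3166 m × 2.67/3.34 = 2531 m.
Net surface drop = e − u = 3166 m − 2531 m = e (ρ_m − ρ_c)/ρ_m = 635 m.

635 m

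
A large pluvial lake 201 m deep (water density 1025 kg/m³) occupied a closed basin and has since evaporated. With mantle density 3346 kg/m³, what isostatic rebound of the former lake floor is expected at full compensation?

61.6 m

u = d ρ_w/ρ_m = 201 m × 1025/3346 = 61.6 m.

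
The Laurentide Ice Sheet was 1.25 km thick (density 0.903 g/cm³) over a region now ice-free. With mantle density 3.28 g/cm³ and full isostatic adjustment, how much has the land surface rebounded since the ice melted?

0.344 km

Removing the load lets mantle flow back in; uplift u satisfies ρ_ice t = ρ_m u.
u = t ρ_ice/ρ_m = 1.25 km × 0.903/3.28 = 0.344 km.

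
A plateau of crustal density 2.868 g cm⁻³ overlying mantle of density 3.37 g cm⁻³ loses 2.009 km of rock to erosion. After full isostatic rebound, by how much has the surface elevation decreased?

0.299 km

Rebound u = e ρ_c/ρ_m = 2.009 km × 2.868/3.37 = 1.71 km.
Net surface drop = e − u = 2.009 km − 1.71 km = e (ρ_m − ρ_c)/ρ_m = 0.299 km.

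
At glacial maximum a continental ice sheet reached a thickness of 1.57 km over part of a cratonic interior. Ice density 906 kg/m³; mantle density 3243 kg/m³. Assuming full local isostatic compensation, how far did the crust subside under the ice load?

0.439 km

Isostatic balance requires: the ice load ρ_ice t is balanced by mantle displaced below, ρ_m s.
s = t ρ_ice / ρ_m = 1.57 km × 906/3243 = 0.439 km.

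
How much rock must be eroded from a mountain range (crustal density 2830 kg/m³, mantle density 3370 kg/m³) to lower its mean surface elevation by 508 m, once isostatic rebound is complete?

3170 m

Net drop Δ = e − u = e − e ρ_c/ρ_m = e (ρ_m − ρ_c)/ρ_m.
e = Δ ρ_m/(ρ_m − ρ_c) = 508 m × 3370/540 = 3170 m.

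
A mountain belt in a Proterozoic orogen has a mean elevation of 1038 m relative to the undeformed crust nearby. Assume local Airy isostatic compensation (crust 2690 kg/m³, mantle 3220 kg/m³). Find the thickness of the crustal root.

5270 m

Balancing pressure at the compensation depth: the weight of the topography is balanced by the buoyancy of the root, ρ_c h = (ρ_m − ρ_c) r.
r = h · ρ_c / (ρ_m − ρ_c) = 1038 m × 2690 / (3220 − 2690) = 5270 m.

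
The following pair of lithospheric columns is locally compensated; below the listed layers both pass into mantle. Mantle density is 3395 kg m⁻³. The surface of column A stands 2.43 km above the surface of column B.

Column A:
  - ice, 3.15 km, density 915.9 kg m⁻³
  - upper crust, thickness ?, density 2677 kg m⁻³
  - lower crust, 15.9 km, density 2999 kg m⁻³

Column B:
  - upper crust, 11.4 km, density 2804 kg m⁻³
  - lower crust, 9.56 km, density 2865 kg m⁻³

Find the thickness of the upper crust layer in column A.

8.28 km

Take the compensation level at the base of the deeper column (depth z_c below the surface of column A) and equate Σ ρ_i t_i down to z_c; mantle fills any gap and the z_c terms cancel.
Column A: 3.15×915.9 + x×2677 + 15.9×2999 + (z_c − 19.05 − x)×3395
Column B: 2.43×0 + 11.4×2804 + 9.56×2865 + (z_c − 2.43 − 20.96)×3395
The z_c×3395 term appears on both sides and cancels. Collect the known terms of each column as K = Σ(ρt)_known − 3395 × (depth of known layers): K_A = 50569.185 − 3395×19.05 = −14105.565; K_B = 59355 − 3395×(2.43 + 20.96) = −20054.05.
Balance: K_A − x×(3395 − 2677) = K_B, so x = (K_A − K_B)/(3395 − 2677) = 5948.48/718 = 8.28 km.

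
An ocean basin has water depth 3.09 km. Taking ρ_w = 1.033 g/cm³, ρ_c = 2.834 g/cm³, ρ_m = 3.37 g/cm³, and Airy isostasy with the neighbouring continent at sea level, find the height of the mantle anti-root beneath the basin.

10.4 km

Balancing pressure at the compensation depth: replacing crust with seawater at the top is compensated by replacing crust with mantle at the base: d (ρ_c − ρ_w) = a (ρ_m − ρ_c).
a = d (ρ_c − ρ_w)/(ρ_m − ρ_c) = 3.09 km × 1.801/0.536 = 10.4 km.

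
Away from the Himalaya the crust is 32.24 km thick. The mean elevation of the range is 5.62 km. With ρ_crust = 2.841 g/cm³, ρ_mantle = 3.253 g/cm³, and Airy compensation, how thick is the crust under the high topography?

Root depth r = h ρ_c / (ρ_m − ρ_c) = 5.62 km × 2.841 / 0.412 = 38.75 km.
Total thickness = T + h + r = 32.24 km + 5.62 km + 38.75 km = 76.6 km.

76.6 km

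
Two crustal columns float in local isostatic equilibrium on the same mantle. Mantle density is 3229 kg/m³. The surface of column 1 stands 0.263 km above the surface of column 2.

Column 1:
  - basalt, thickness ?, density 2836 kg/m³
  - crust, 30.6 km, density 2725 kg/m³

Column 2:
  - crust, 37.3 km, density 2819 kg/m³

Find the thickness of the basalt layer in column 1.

1.83 km

Take the compensation level at the base of the deeper column (depth z_c below the surface of column 1) and equate Σ ρ_i t_i down to z_c; mantle fills any gap and the z_c terms cancel.
Column 1: x×2836 + 30.6×2725 + (z_c − 30.6 − x)×3229
Column 2: 0.263×0 + 37.3×2819 + (z_c − 0.263 − 37.3)×3229
The z_c×3229 term appears on both sides and cancels. Collect the known terms of each column as K = Σ(ρt)_known − 3229 × (depth of known layers): K_1 = 83385 − 3229×30.6 = −15422.4; K_2 = 105148.7 − 3229×(0.263 + 37.3) = −16142.227.
Balance: K_1 − x×(3229 − 2836) = K_2, so x = (K_1 − K_2)/(3229 − 2836) = 719.827/393 = 1.83 km.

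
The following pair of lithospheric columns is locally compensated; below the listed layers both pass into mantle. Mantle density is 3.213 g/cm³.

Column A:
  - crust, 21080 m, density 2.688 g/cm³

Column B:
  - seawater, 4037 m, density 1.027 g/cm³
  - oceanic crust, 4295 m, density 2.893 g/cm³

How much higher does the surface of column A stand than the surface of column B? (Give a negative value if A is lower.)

270 m

For any compensation level in the mantle, the mantle terms cancel and isostasy reduces to e = (Σt_A − Σt_B) − (Σ(ρt)_A − Σ(ρt)_B) / ρ_m.
Σt_A = 21080 m; Σt_B = 8332 m; Σ(ρt)_A = 56663.04; Σ(ρt)_B = 16571.434 (in m·g/cm³).
e = (21080 − 8332) − (56663.04 − 16571.434) / 3.213 = 270 m.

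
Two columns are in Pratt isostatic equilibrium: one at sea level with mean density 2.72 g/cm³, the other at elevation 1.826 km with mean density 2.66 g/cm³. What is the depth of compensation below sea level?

ρ_ref D = ρ (D + h) → D (ρ_ref − ρ) = ρ h.
D = ρ h/(ρ_ref − ρ) = 2.66 × 1.826 km/(2.72 − 2.66) = 81 km.

81 km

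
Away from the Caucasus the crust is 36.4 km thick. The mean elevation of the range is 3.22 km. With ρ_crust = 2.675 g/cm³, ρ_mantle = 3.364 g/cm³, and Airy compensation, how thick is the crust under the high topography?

Root depth r = h ρ_c / (ρ_m − ρ_c) = 3.22 km × 2.675 / 0.689 = 12.5 km.
Total thickness = T + h + r = 36.4 km + 3.22 km + 12.5 km = 52.1 km.

52.1 km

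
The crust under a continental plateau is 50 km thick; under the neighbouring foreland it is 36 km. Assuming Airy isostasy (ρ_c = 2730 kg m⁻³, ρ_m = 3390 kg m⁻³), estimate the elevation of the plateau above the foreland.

2.73 km

Excess crust Δ = 50 km − 36 km = 14 km, split between elevation h and root r with h + r = Δ.
Airy balance ρ_c h = (ρ_m − ρ_c) r gives r = h ρ_c/(ρ_m − ρ_c), so h (1 + ρ_c/(ρ_m − ρ_c)) = Δ, i.e. h = Δ (ρ_m − ρ_c)/ρ_m.
h = 14 km × 660/3390 = 2.73 km.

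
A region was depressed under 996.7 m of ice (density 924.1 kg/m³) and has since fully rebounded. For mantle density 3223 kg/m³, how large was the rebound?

286 m

Removing the load lets mantle flow back in; uplift u satisfies ρ_ice t = ρ_m u.
u = t ρ_ice/ρ_m = 996.7 m × 924.1/3223 = 286 m.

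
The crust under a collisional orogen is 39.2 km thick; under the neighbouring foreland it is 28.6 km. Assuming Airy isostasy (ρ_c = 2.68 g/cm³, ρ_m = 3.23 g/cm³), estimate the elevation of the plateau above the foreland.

Excess crust Δ = 39.2 km − 28.6 km = 10.6 km, split between elevation h and root r with h + r = Δ.
Airy balance ρ_c h = (ρ_m − ρ_c) r gives r = h ρ_c/(ρ_m − ρ_c), so h (1 + ρ_c/(ρ_m − ρ_c)) = Δ, i.e. h = Δ (ρ_m − ρ_c)/ρ_m.
h = 10.6 km × 0.55/3.23 = 1.8 km.

1.8 km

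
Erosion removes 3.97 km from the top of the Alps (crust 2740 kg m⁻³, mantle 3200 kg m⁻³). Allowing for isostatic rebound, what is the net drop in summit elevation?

0.571 km

Rebound u = e ρ_c/ρ_m = 3.97 km × 2740/3200 = 3.399 km.
Net surface drop = e − u = 3.97 km − 3.399 km = e (ρ_m − ρ_c)/ρ_m = 0.571 km.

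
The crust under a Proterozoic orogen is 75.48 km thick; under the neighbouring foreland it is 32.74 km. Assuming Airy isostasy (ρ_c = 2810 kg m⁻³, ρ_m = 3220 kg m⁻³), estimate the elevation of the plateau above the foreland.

5.44 km

Excess crust Δ = 75.48 km − 32.74 km = 42.74 km, split between elevation h and root r with h + r = Δ.
Airy balance ρ_c h = (ρ_m − ρ_c) r gives r = h ρ_c/(ρ_m − ρ_c), so h (1 + ρ_c/(ρ_m − ρ_c)) = Δ, i.e. h = Δ (ρ_m − ρ_c)/ρ_m.
h = 42.74 km × 410/3220 = 5.44 km.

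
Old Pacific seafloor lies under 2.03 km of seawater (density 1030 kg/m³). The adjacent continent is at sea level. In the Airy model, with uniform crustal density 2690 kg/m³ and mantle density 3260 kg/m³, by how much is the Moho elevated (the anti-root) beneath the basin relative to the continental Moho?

For local isostatic compensation: replacing crust with seawater at the top is compensated by replacing crust with mantle at the base: d (ρ_c − ρ_w) = a (ρ_m − ρ_c).
a = d (ρ_c − ρ_w)/(ρ_m − ρ_c) = 2.03 km × 1660/570 = 5.91 km.

5.91 km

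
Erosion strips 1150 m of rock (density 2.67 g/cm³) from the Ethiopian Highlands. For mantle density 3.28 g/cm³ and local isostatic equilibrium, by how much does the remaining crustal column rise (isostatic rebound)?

Unloading: uplift u = e ρ_c/ρ_m = 1150 m × 2.67/3.28 = 936 m.

936 m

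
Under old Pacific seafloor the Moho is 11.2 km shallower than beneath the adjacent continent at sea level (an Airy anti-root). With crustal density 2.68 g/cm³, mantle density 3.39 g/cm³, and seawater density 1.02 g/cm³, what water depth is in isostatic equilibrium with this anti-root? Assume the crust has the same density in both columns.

Replacing a thickness d of crust by seawater at the top must be balanced by replacing crust with mantle at the base: d (ρ_c − ρ_w) = a (ρ_m − ρ_c).
d = a (ρ_m − ρ_c)/(ρ_c − ρ_w) = 11.2 km × 0.71/1.66 = 4.79 km.

4.79 km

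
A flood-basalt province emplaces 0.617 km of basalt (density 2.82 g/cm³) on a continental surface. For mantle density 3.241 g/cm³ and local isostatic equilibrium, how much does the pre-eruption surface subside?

0.537 km

Subaerial loading: s = t ρ_load / ρ_m.
s = 0.617 km × 2.82/3.241 = 0.537 km.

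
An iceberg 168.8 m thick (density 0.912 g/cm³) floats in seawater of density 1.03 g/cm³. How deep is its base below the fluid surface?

Draft d = t ρ_obj/ρ_fluid = 168.8 m × 0.912/1.03 = 149 m.

149 m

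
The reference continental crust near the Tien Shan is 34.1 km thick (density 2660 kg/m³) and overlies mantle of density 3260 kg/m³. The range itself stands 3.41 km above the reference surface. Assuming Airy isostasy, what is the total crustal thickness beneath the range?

52.6 km

Root depth r = h ρ_c / (ρ_m − ρ_c) = 3.41 km × 2660 / 600 = 15.12 km.
Total thickness = T + h + r = 34.1 km + 3.41 km + 15.12 km = 52.6 km.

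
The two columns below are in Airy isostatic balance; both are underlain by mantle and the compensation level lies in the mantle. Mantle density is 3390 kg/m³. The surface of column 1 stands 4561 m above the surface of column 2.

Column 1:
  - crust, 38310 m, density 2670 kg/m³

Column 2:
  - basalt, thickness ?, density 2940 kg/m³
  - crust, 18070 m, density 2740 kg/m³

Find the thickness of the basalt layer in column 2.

Take the compensation level at the base of the deeper column (depth z_c below the surface of column 1) and equate Σ ρ_i t_i down to z_c; mantle fills any gap and the z_c terms cancel.
Column 1: 38310×2670 + (z_c − 38310)×3390
Column 2: 4561×0 + x×2940 + 18070×2740 + (z_c − 4561 − 18070 − x)×3390
The z_c×3390 term appears on both sides and cancels. Collect the known terms of each column as K = Σ(ρt)_known − 3390 × (depth of known layers): K_1 = 102287700 − 3390×38310 = −27583200; K_2 = 49511800 − 3390×(4561 + 18070) = −27207290.
Balance: K_1 = K_2 − x×(3390 − 2940), so x = (K_2 − K_1)/(3390 − 2940) = 375910/450 = 835 m.

835 m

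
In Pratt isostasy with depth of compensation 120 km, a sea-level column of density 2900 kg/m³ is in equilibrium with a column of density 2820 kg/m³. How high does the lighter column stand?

3.4 km

ρ_ref D = ρ (D + h) → h = D (ρ_ref − ρ)/ρ.
h = 120 km × (2900 − 2820)/2820 = 3.4 km.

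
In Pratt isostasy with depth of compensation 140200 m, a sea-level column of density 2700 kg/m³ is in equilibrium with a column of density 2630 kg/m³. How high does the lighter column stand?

3730 m

ρ_ref D = ρ (D + h) → h = D (ρ_ref − ρ)/ρ.
h = 140200 m × (2700 − 2630)/2630 = 3730 m.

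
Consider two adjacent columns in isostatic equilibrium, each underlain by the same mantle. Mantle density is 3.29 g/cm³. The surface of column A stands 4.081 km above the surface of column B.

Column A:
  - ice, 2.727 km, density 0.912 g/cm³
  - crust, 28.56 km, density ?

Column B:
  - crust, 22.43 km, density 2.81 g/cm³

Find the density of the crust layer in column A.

Take the compensation level at the base of the deeper column (depth z_c below the surface of column A) and equate Σ ρ_i t_i down to z_c; mantle fills any gap and the z_c terms cancel.
Column A: 2.727×0.912 + 28.56×ρ + (z_c − 31.287)×3.29
Column B: 4.081×0 + 22.43×2.81 + (z_c − 4.081 − 22.43)×3.29
The z_c×3.29 term appears on both sides and cancels. Collect the known terms of each column as K = Σ(ρt)_known − 3.29 × (depth of known layers): K_A = 2.487024 − 3.29×31.287 = −100.447206; K_B = 63.0283 − 3.29×(4.081 + 22.43) = −24.19289.
Balance: K_A + 28.56×ρ = K_B, so ρ = (K_B − K_A)/28.56 = 76.2543/28.56 = 2.67 g/cm³.

2.67 g/cm³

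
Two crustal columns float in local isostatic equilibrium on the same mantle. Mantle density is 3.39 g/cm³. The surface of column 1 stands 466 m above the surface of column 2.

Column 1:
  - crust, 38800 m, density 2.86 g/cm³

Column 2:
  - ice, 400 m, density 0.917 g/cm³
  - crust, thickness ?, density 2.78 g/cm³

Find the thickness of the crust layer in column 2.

29500 m

Take the compensation level at the base of the deeper column (depth z_c below the surface of column 1) and equate Σ ρ_i t_i down to z_c; mantle fills any gap and the z_c terms cancel.
Column 1: 38800×2.86 + (z_c − 38800)×3.39
Column 2: 466×0 + 400×0.917 + x×2.78 + (z_c − 466 − 400 − x)×3.39
The z_c×3.39 term appears on both sides and cancels. Collect the known terms of each column as K = Σ(ρt)_known − 3.39 × (depth of known layers): K_1 = 110968 − 3.39×38800 = −20564; K_2 = 366.8 − 3.39×(466 + 400) = −2568.94.
Balance: K_1 = K_2 − x×(3.39 − 2.78), so x = (K_2 − K_1)/(3.39 − 2.78) = 17995.1/0.61 = 29500 m.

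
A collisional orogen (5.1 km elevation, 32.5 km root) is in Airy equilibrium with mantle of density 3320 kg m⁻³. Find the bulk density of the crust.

ρ_c h = (ρ_m − ρ_c) r → ρ_c (h + r) = ρ_m r → ρ_c = ρ_m r / (h + r).
ρ_c = 3320 × 32.5 km / (5.1 km + 32.5 km) = 2870 kg m⁻³.

2870 kg m⁻³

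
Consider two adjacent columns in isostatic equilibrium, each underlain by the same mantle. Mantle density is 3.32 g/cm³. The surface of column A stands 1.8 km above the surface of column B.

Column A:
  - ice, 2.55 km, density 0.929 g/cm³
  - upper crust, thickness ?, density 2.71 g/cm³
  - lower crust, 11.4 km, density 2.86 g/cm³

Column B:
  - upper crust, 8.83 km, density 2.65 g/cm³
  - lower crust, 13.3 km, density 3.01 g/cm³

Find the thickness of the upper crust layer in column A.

Take the compensation level at the base of the deeper column (depth z_c below the surface of column A) and equate Σ ρ_i t_i down to z_c; mantle fills any gap and the z_c terms cancel.
Column A: 2.55×0.929 + x×2.71 + 11.4×2.86 + (z_c − 13.95 − x)×3.32
Column B: 1.8×0 + 8.83×2.65 + 13.3×3.01 + (z_c − 1.8 − 22.13)×3.32
The z_c×3.32 term appears on both sides and cancels. Collect the known terms of each column as K = Σ(ρt)_known − 3.32 × (depth of known layers): K_A = 34.97295 − 3.32×13.95 = −11.34105; K_B = 63.4325 − 3.32×(1.8 + 22.13) = −16.0151.
Balance: K_A − x×(3.32 − 2.71) = K_B, so x = (K_A − K_B)/(3.32 − 2.71) = 4.67405/0.61 = 7.66 km.

7.66 km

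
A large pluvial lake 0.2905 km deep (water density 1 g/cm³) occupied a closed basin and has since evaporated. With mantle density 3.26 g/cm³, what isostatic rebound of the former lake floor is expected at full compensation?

u = d ρ_w/ρ_m = 0.2905 km × 1/3.26 = 0.0891 km.

0.0891 km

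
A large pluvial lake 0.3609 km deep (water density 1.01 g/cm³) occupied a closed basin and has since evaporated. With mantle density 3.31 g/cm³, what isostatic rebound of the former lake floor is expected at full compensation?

u = d ρ_w/ρ_m = 0.3609 km × 1.01/3.31 = 0.11 km.

0.11 km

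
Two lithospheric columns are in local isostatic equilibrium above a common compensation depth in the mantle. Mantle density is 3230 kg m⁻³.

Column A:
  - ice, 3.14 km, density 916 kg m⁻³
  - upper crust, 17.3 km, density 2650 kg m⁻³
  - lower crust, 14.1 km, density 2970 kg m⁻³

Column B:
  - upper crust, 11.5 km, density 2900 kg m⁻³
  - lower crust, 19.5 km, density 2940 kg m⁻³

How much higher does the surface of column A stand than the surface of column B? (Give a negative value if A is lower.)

For any compensation level in the mantle, the mantle terms cancel and isostasy reduces to e = (Σt_A − Σt_B) − (Σ(ρt)_A − Σ(ρt)_B) / ρ_m.
Σt_A = 34.54 km; Σt_B = 31 km; Σ(ρt)_A = 90598.24; Σ(ρt)_B = 90680 (in km·kg m⁻³).
e = (34.54 − 31) − (90598.24 − 90680) / 3230 = 3.57 km.

3.57 km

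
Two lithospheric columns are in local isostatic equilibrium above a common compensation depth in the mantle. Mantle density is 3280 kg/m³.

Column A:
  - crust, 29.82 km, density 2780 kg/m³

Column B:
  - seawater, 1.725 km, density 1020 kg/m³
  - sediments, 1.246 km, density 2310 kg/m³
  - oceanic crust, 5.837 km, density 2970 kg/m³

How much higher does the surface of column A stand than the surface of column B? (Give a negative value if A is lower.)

For any compensation level in the mantle, the mantle terms cancel and isostasy reduces to e = (Σt_A − Σt_B) − (Σ(ρt)_A − Σ(ρt)_B) / ρ_m.
Σt_A = 29.82 km; Σt_B = 8.808 km; Σ(ρt)_A = 82899.6; Σ(ρt)_B = 21973.65 (in km·kg/m³).
e = (29.82 − 8.808) − (82899.6 − 21973.65) / 3280 = 2.44 km.

2.44 km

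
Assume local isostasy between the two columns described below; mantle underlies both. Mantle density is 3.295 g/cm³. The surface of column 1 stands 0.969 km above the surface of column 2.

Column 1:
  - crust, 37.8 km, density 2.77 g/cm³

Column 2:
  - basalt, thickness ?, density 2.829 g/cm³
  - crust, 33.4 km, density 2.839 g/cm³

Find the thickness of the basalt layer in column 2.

Take the compensation level at the base of the deeper column (depth z_c below the surface of column 1) and equate Σ ρ_i t_i down to z_c; mantle fills any gap and the z_c terms cancel.
Column 1: 37.8×2.77 + (z_c − 37.8)×3.295
Column 2: 0.969×0 + x×2.829 + 33.4×2.839 + (z_c − 0.969 − 33.4 − x)×3.295
The z_c×3.295 term appears on both sides and cancels. Collect the known terms of each column as K = Σ(ρt)_known − 3.295 × (depth of known layers): K_1 = 104.706 − 3.295×37.8 = −19.845; K_2 = 94.8226 − 3.295×(0.969 + 33.4) = −18.423255.
Balance: K_1 = K_2 − x×(3.295 − 2.829), so x = (K_2 − K_1)/(3.295 − 2.829) = 1.42175/0.466 = 3.05 km.

3.05 km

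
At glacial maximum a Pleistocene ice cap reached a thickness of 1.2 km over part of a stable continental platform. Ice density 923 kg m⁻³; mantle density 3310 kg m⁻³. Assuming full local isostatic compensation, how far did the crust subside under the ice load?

0.335 km

Balancing pressure at the compensation depth: the ice load ρ_ice t is balanced by mantle displaced below, ρ_m s.
s = t ρ_ice / ρ_m = 1.2 km × 923/3310 = 0.335 km.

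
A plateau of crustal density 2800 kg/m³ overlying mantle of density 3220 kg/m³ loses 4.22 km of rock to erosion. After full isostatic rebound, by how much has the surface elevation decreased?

Rebound u = e ρ_c/ρ_m = 4.22 km × 2800/3220 = 3.67 km.
Net surface drop = e − u = 4.22 km − 3.67 km = e (ρ_m − ρ_c)/ρ_m = 0.55 km.

0.55 km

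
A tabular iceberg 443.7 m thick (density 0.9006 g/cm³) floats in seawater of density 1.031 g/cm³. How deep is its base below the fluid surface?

388 m

Draft d = t ρ_obj/ρ_fluid = 443.7 m × 0.9006/1.031 = 388 m.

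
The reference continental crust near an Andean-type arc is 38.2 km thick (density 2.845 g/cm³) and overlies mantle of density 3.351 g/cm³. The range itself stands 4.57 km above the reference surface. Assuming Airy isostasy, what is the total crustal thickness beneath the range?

Root depth r = h ρ_c / (ρ_m − ρ_c) = 4.57 km × 2.845 / 0.506 = 25.69 km.
Total thickness = T + h + r = 38.2 km + 4.57 km + 25.69 km = 68.5 km.

68.5 km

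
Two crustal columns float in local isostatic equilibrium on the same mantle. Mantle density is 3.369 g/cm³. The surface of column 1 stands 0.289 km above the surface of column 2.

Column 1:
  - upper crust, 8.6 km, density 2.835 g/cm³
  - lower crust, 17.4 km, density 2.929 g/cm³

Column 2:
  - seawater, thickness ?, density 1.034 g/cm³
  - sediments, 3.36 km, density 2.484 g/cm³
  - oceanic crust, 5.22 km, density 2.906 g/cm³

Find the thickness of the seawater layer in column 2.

2.52 km

Take the compensation level at the base of the deeper column (depth z_c below the surface of column 1) and equate Σ ρ_i t_i down to z_c; mantle fills any gap and the z_c terms cancel.
Column 1: 8.6×2.835 + 17.4×2.929 + (z_c − 26)×3.369
Column 2: 0.289×0 + x×1.034 + 3.36×2.484 + 5.22×2.906 + (z_c − 0.289 − 8.58 − x)×3.369
The z_c×3.369 term appears on both sides and cancels. Collect the known terms of each column as K = Σ(ρt)_known − 3.369 × (depth of known layers): K_1 = 75.3456 − 3.369×26 = −12.2484; K_2 = 23.51556 − 3.369×(0.289 + 8.58) = −6.364101.
Balance: K_1 = K_2 − x×(3.369 − 1.034), so x = (K_2 − K_1)/(3.369 − 1.034) = 5.8843/2.335 = 2.52 km.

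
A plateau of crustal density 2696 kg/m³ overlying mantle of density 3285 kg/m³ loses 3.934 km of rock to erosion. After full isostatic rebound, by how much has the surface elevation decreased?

Rebound u = e ρ_c/ρ_m = 3.934 km × 2696/3285 = 3.229 km.
Net surface drop = e − u = 3.934 km − 3.229 km = e (ρ_m − ρ_c)/ρ_m = 0.705 km.

0.705 km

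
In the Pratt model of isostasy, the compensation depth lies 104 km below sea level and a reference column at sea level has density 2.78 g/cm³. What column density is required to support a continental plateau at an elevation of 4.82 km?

2.66 g/cm³

Pratt balance: ρ_ref D = ρ (D + h).
ρ = ρ_ref D/(D + h) = 2.78 × 104 km/(104 km + 4.82 km) = 2.66 g/cm³.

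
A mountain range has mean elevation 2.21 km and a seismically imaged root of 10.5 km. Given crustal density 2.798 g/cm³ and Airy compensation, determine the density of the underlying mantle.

3.39 g/cm³

Airy balance: ρ_c h = (ρ_m − ρ_c) r → ρ_m = ρ_c (1 + h/r).
ρ_m = 2.798 × (1 + 2.21 km/10.5 km) = 3.39 g/cm³.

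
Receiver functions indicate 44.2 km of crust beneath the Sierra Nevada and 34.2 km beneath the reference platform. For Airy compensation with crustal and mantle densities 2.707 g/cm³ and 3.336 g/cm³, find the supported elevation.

Excess crust Δ = 44.2 km − 34.2 km = 10 km, split between elevation h and root r with h + r = Δ.
Airy balance ρ_c h = (ρ_m − ρ_c) r gives r = h ρ_c/(ρ_m − ρ_c), so h (1 + ρ_c/(ρ_m − ρ_c)) = Δ, i.e. h = Δ (ρ_m − ρ_c)/ρ_m.
h = 10 km × 0.629/3.336 = 1.89 km.

1.89 km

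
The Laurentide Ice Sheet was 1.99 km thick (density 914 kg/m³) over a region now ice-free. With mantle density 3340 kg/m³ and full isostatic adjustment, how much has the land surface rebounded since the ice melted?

0.545 km

Removing the load lets mantle flow back in; uplift u satisfies ρ_ice t = ρ_m u.
u = t ρ_ice/ρ_m = 1.99 km × 914/3340 = 0.545 km.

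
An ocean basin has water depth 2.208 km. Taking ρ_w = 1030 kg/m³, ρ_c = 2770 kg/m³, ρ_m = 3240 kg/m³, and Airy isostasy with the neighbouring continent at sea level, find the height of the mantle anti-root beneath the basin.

8.17 km

Equating mass per unit area of the two columns: replacing crust with seawater at the top is compensated by replacing crust with mantle at the base: d (ρ_c − ρ_w) = a (ρ_m − ρ_c).
a = d (ρ_c − ρ_w)/(ρ_m − ρ_c) = 2.208 km × 1740/470 = 8.17 km.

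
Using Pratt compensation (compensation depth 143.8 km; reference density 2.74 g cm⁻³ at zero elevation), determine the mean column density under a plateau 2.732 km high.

2.69 g cm⁻³

Pratt balance: ρ_ref D = ρ (D + h).
ρ = ρ_ref D/(D + h) = 2.74 × 143.8 km/(143.8 km + 2.732 km) = 2.69 g cm⁻³.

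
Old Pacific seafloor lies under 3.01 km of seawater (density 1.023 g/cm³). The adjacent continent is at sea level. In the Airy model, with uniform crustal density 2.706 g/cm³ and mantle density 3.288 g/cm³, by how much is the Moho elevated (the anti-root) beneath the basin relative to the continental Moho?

8.7 km

Isostatic balance requires: replacing crust with seawater at the top is compensated by replacing crust with mantle at the base: d (ρ_c − ρ_w) = a (ρ_m − ρ_c).
a = d (ρ_c − ρ_w)/(ρ_m − ρ_c) = 3.01 km × 1.683/0.582 = 8.7 km.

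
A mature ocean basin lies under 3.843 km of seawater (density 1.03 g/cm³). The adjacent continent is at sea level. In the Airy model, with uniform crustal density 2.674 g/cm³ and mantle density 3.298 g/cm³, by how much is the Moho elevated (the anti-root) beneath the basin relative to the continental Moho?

10.1 km

Equating mass per unit area of the two columns: replacing crust with seawater at the top is compensated by replacing crust with mantle at the base: d (ρ_c − ρ_w) = a (ρ_m − ρ_c).
a = d (ρ_c − ρ_w)/(ρ_m − ρ_c) = 3.843 km × 1.644/0.624 = 10.1 km.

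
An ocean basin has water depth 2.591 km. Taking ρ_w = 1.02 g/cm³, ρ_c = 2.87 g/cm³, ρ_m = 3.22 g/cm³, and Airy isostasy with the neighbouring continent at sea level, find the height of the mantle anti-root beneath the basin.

13.7 km

By Archimedes' principle applied to the lithosphere: replacing crust with seawater at the top is compensated by replacing crust with mantle at the base: d (ρ_c − ρ_w) = a (ρ_m − ρ_c).
a = d (ρ_c − ρ_w)/(ρ_m − ρ_c) = 2.591 km × 1.85/0.35 = 13.7 km.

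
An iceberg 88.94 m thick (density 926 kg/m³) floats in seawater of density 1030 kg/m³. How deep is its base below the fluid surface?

Draft d = t ρ_obj/ρ_fluid = 88.94 m × 926/1030 = 80 m.

80 m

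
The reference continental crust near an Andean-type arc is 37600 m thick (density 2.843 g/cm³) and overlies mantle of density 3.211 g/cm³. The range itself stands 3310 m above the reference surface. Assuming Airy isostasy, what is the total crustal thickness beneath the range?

66500 m

Root depth r = h ρ_c / (ρ_m − ρ_c) = 3310 m × 2.843 / 0.368 = 25570 m.
Total thickness = T + h + r = 37600 m + 3310 m + 25570 m = 66500 m.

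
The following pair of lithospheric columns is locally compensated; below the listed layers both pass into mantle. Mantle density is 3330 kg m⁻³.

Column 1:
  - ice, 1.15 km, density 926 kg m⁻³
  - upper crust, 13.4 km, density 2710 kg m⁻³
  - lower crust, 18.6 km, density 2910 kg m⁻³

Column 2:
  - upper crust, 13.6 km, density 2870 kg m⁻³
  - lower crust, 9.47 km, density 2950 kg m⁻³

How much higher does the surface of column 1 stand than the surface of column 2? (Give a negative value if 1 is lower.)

For any compensation level in the mantle, the mantle terms cancel and isostasy reduces to e = (Σt_1 − Σt_2) − (Σ(ρt)_1 − Σ(ρt)_2) / ρ_m.
Σt_1 = 33.15 km; Σt_2 = 23.07 km; Σ(ρt)_1 = 91504.9; Σ(ρt)_2 = 66968.5 (in km·kg m⁻³).
e = (33.15 − 23.07) − (91504.9 − 66968.5) / 3330 = 2.71 km.

2.71 km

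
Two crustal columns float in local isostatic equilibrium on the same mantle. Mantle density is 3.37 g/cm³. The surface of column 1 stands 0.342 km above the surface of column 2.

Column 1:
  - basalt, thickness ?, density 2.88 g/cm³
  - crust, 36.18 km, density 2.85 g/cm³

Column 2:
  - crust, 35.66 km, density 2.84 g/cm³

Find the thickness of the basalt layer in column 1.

Take the compensation level at the base of the deeper column (depth z_c below the surface of column 1) and equate Σ ρ_i t_i down to z_c; mantle fills any gap and the z_c terms cancel.
Column 1: x×2.88 + 36.18×2.85 + (z_c − 36.18 − x)×3.37
Column 2: 0.342×0 + 35.66×2.84 + (z_c − 0.342 − 35.66)×3.37
The z_c×3.37 term appears on both sides and cancels. Collect the known terms of each column as K = Σ(ρt)_known − 3.37 × (depth of known layers): K_1 = 103.113 − 3.37×36.18 = −18.8136; K_2 = 101.2744 − 3.37×(0.342 + 35.66) = −20.05234.
Balance: K_1 − x×(3.37 − 2.88) = K_2, so x = (K_1 − K_2)/(3.37 − 2.88) = 1.23874/0.49 = 2.53 km.

2.53 km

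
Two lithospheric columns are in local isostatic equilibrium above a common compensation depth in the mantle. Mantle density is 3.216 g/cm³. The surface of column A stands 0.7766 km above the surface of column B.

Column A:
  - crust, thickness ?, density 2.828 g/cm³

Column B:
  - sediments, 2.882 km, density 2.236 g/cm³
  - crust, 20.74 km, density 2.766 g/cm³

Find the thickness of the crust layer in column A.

Take the compensation level at the base of the deeper column (depth z_c below the surface of column A) and equate Σ ρ_i t_i down to z_c; mantle fills any gap and the z_c terms cancel.
Column A: x×2.828 + (z_c − 0 − x)×3.216
Column B: 0.7766×0 + 2.882×2.236 + 20.74×2.766 + (z_c − 0.7766 − 23.622)×3.216
The z_c×3.216 term appears on both sides and cancels. Collect the known terms of each column as K = Σ(ρt)_known − 3.216 × (depth of known layers): K_A = 0 − 3.216×0 = 0; K_B = 63.810992 − 3.216×(0.7766 + 23.622) = −14.6549056.
Balance: K_A − x×(3.216 − 2.828) = K_B, so x = (K_A − K_B)/(3.216 − 2.828) = 14.6549/0.388 = 37.8 km.

37.8 km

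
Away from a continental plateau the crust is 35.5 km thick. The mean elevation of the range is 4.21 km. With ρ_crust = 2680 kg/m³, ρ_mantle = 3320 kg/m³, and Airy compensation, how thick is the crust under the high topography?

57.3 km

Root depth r = h ρ_c / (ρ_m − ρ_c) = 4.21 km × 2680 / 640 = 17.63 km.
Total thickness = T + h + r = 35.5 km + 4.21 km + 17.63 km = 57.3 km.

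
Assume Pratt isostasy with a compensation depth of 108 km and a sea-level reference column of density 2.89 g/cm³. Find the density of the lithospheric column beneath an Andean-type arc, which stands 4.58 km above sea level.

2.77 g/cm³

Pratt balance: ρ_ref D = ρ (D + h).
ρ = ρ_ref D/(D + h) = 2.89 × 108 km/(108 km + 4.58 km) = 2.77 g/cm³.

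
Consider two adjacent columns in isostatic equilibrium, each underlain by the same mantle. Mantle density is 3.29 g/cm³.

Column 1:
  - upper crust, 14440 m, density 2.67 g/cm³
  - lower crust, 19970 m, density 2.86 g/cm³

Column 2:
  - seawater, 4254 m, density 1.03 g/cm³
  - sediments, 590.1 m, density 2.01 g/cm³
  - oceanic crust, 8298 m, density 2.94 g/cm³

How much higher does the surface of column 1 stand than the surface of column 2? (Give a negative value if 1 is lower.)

For any compensation level in the mantle, the mantle terms cancel and isostasy reduces to e = (Σt_1 − Σt_2) − (Σ(ρt)_1 − Σ(ρt)_2) / ρ_m.
Σt_1 = 34410 m; Σt_2 = 13142.1 m; Σ(ρt)_1 = 95669; Σ(ρt)_2 = 29963.841 (in m·g/cm³).
e = (34410 − 13142.1) − (95669 − 29963.841) / 3.29 = 1300 m.

1300 m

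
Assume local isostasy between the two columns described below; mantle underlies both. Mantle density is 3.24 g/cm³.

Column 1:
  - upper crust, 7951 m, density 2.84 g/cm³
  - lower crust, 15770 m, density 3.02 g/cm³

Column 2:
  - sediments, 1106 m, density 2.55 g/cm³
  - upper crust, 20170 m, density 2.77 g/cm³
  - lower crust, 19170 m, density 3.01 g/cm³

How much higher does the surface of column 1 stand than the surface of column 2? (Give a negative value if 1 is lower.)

For any compensation level in the mantle, the mantle terms cancel and isostasy reduces to e = (Σt_1 − Σt_2) − (Σ(ρt)_1 − Σ(ρt)_2) / ρ_m.
Σt_1 = 23721 m; Σt_2 = 40446 m; Σ(ρt)_1 = 70206.24; Σ(ρt)_2 = 116392.9 (in m·g/cm³).
e = (23721 − 40446) − (70206.24 − 116392.9) / 3.24 = −2470 m.

−2470 m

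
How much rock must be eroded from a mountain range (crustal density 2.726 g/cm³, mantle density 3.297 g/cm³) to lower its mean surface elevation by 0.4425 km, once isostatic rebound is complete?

2.56 km

Net drop Δ = e − u = e − e ρ_c/ρ_m = e (ρ_m − ρ_c)/ρ_m.
e = Δ ρ_m/(ρ_m − ρ_c) = 0.4425 km × 3.297/0.571 = 2.56 km.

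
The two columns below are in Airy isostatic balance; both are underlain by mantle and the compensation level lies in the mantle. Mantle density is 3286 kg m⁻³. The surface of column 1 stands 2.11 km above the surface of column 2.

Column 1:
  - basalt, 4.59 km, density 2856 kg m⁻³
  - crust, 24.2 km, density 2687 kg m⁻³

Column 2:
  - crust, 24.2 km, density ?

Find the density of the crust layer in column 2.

Take the compensation level at the base of the deeper column (depth z_c below the surface of column 1) and equate Σ ρ_i t_i down to z_c; mantle fills any gap and the z_c terms cancel.
Column 1: 4.59×2856 + 24.2×2687 + (z_c − 28.79)×3286
Column 2: 2.11×0 + 24.2×ρ + (z_c − 2.11 − 24.2)×3286
The z_c×3286 term appears on both sides and cancels. Collect the known terms of each column as K = Σ(ρt)_known − 3286 × (depth of known layers): K_1 = 78134.44 − 3286×28.79 = −16469.5; K_2 = 0 − 3286×(2.11 + 24.2) = −86454.66.
Balance: K_1 = K_2 + 24.2×ρ, so ρ = (K_1 − K_2)/24.2 = 69985.2/24.2 = 2890 kg m⁻³.

2890 kg m⁻³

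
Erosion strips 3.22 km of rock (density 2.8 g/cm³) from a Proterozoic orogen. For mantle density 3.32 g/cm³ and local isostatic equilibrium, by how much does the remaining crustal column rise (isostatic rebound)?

Unloading: uplift u = e ρ_c/ρ_m = 3.22 km × 2.8/3.32 = 2.72 km.

2.72 km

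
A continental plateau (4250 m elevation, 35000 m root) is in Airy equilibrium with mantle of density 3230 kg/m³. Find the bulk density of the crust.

2880 kg/m³

ρ_c h = (ρ_m − ρ_c) r → ρ_c (h + r) = ρ_m r → ρ_c = ρ_m r / (h + r).
ρ_c = 3230 × 35000 m / (4250 m + 35000 m) = 2880 kg/m³.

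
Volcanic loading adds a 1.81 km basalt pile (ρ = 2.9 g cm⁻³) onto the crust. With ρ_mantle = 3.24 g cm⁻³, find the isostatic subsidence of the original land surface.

1.62 km

Subaerial loading: s = t ρ_load / ρ_m.
s = 1.81 km × 2.9/3.24 = 1.62 km.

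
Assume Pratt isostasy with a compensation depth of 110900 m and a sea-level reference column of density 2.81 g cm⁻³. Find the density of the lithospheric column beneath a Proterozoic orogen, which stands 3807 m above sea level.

2.72 g cm⁻³

Pratt balance: ρ_ref D = ρ (D + h).
ρ = ρ_ref D/(D + h) = 2.81 × 110900 m/(110900 m + 3807 m) = 2.72 g cm⁻³.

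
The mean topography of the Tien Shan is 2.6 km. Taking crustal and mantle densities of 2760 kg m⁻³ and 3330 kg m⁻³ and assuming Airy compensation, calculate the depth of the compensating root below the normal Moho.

For local isostatic compensation: the weight of the topography is balanced by the buoyancy of the root, ρ_c h = (ρ_m − ρ_c) r.
r = h · ρ_c / (ρ_m − ρ_c) = 2.6 km × 2760 / (3330 − 2760) = 12.6 km.

12.6 km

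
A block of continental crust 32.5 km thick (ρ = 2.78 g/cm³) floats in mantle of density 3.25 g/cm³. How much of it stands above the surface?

Floating equilibrium: submerged depth d = t ρ_obj/ρ_fluid = 32.5 km × 2.78/3.25 = 27.8 km.
Freeboard = t − d = 32.5 km − 27.8 km = 4.7 km.

4.7 km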